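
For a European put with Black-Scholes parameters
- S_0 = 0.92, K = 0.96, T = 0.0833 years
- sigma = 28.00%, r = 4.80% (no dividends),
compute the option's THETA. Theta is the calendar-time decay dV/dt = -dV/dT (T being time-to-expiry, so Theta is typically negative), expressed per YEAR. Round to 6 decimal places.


Answer: Theta = -0.129820

Derivation:
d1 = -0.4367603119; d2 = -0.5175731821
phi(d1) = 0.3626495572; exp(-qT) = 1.0000000000; exp(-rT) = 0.9960095830
Theta = -S*exp(-qT)*phi(d1)*sigma/(2*sqrt(T)) + r*K*exp(-rT)*N(-d2) - q*S*exp(-qT)*N(-d1)
N(-d1) = 0.6688574077; N(-d2) = 0.6976219516; sqrt(T) = 0.2886173938
Term 1 = -0.9200 * 1.0000000000 * 0.3626495572 * 0.2800 / (2 * 0.2886173938) = -0.1618380041
Term 2 = 0.0480 * 0.9600 * 0.9960095830 * 0.6976219516 = 0.0320181419
Term 3 = 0 (no dividend yield, q = 0)
Theta = -0.1618380041 + (0.0320181419) + (0.0000000000) = -0.129820


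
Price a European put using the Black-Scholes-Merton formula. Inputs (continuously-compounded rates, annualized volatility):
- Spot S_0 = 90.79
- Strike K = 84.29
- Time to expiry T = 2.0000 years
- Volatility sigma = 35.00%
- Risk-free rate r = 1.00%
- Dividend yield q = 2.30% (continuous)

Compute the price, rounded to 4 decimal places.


d1 = (ln(S/K) + (r - q + 0.5*sigma^2) * T) / (sigma * sqrt(T)) = 0.34503965
d2 = d1 - sigma * sqrt(T) = -0.14993510
exp(-rT) = 0.98019867; exp(-qT) = 0.95504196
P = K * exp(-rT) * N(-d2) - S_0 * exp(-qT) * N(-d1)
N(-d1) = 0.36503228; N(-d2) = 0.55959209
P = 84.2900 * 0.98019867 * 0.55959209 - 90.7900 * 0.95504196 * 0.36503228 = 14.5827

Answer: Price = 14.5827


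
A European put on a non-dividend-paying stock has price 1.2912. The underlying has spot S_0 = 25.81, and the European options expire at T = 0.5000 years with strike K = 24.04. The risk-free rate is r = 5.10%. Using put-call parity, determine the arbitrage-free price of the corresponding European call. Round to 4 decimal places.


Answer: Call price = 3.6665

Derivation:
Put-call parity: C - P = S_0 * exp(-qT) - K * exp(-rT).
S_0 * exp(-qT) = 25.8100 * 1.00000000 = 25.81000000
K * exp(-rT) = 24.0400 * 0.97482238 = 23.43472999
C = P + S*exp(-qT) - K*exp(-rT)
C = 1.2912 + 25.81000000 - 23.43472999 = 3.6665


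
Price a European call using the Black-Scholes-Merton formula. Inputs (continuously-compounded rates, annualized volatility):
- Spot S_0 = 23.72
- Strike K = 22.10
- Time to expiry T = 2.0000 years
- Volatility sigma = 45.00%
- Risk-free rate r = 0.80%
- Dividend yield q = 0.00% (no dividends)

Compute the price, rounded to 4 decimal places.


Answer: Price = 6.7123

Derivation:
d1 = (ln(S/K) + (r - q + 0.5*sigma^2) * T) / (sigma * sqrt(T)) = 0.45449833
d2 = d1 - sigma * sqrt(T) = -0.18189777
exp(-rT) = 0.98412732; exp(-qT) = 1.00000000
C = S_0 * exp(-qT) * N(d1) - K * exp(-rT) * N(d2)
N(d1) = 0.67526490; N(d2) = 0.42783148
C = 23.7200 * 1.00000000 * 0.67526490 - 22.1000 * 0.98412732 * 0.42783148 = 6.7123


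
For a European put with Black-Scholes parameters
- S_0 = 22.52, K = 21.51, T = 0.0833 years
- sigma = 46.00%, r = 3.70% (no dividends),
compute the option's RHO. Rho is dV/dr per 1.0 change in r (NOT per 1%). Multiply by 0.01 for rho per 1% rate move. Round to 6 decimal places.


Answer: Rho = -0.680843

Derivation:
d1 = 0.4352166212; d2 = 0.3024526200
phi(d1) = 0.3628937139; exp(-qT) = 1.0000000000; exp(-rT) = 0.9969226448
N(-d2) = 0.3811535234
Rho = -K*T*exp(-rT)*N(-d2) = -21.5100 * 0.0833 * 0.9969226448 * 0.3811535234 = -0.680843


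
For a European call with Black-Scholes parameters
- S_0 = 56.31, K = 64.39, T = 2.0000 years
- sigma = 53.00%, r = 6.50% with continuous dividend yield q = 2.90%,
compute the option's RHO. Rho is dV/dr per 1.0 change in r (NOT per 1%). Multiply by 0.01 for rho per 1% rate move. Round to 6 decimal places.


d1 = 0.2919334343; d2 = -0.4575997538
phi(d1) = 0.3822994419; exp(-qT) = 0.9436499474; exp(-rT) = 0.8780954309
N(d2) = 0.3236200102
Rho = K*T*exp(-rT)*N(d2) = 64.3900 * 2.0000 * 0.8780954309 * 0.3236200102 = 36.595316

Answer: Rho = 36.595316


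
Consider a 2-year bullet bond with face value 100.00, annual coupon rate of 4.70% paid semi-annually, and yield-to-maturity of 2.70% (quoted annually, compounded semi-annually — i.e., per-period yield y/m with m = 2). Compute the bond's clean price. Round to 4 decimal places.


Answer: Price = 103.8686

Derivation:
Coupon per period c = face * coupon_rate / m = 2.350000
Periods per year m = 2; per-period yield y/m = 0.013500
Number of cashflows N = 4
Cashflows (t years, CF_t, discount factor 1/(1+y/m)^(m*t), PV):
  t = 0.5000: CF_t = 2.350000, DF = 0.986680, PV = 2.318698
  t = 1.0000: CF_t = 2.350000, DF = 0.973537, PV = 2.287812
  t = 1.5000: CF_t = 2.350000, DF = 0.960569, PV = 2.257338
  t = 2.0000: CF_t = 102.350000, DF = 0.947774, PV = 97.004713
Price P = sum_t PV_t = 103.868561


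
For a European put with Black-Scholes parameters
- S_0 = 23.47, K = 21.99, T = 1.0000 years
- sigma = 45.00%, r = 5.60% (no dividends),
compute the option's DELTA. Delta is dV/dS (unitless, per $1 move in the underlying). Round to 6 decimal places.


Answer: Delta = -0.310586

Derivation:
d1 = 0.4941893451; d2 = 0.0441893451
phi(d1) = 0.3530837184; exp(-qT) = 1.0000000000; exp(-rT) = 0.9455391359
N(-d1) = 0.3105862319
Delta = -exp(-qT) * N(-d1) = -1.0000000000 * 0.3105862319 = -0.310586


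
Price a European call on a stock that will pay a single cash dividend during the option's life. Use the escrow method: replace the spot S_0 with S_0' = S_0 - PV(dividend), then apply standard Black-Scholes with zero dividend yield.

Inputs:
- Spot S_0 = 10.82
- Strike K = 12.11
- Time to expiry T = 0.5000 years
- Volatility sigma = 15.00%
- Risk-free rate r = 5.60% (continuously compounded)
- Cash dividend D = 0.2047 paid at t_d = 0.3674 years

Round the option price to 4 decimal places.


Answer: Price = 0.1037

Derivation:
PV(D) = D * exp(-r * t_d) = 0.2047 * 0.97963581 = 0.20053145
S_0' = S_0 - PV(D) = 10.8200 - 0.20053145 = 10.61946855
d1 = (ln(S_0'/K) + (r + sigma^2/2)*T) / (sigma*sqrt(T)) = -0.92129023
d2 = d1 - sigma*sqrt(T) = -1.02735625
exp(-rT) = 0.97238837
N(d1) = 0.17844946; N(d2) = 0.15212637
C = S_0' * N(d1) - K * exp(-rT) * N(d2) = 10.61946855 * 0.17844946 - 12.1100 * 0.97238837 * 0.15212637 = 0.1037


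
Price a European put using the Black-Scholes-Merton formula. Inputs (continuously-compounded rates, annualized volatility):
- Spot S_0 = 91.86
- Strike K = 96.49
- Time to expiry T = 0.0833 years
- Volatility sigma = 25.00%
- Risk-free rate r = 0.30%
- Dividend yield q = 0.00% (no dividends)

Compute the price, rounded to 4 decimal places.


d1 = (ln(S/K) + (r - q + 0.5*sigma^2) * T) / (sigma * sqrt(T)) = -0.64196647
d2 = d1 - sigma * sqrt(T) = -0.71412082
exp(-rT) = 0.99975013; exp(-qT) = 1.00000000
P = K * exp(-rT) * N(-d2) - S_0 * exp(-qT) * N(-d1)
N(-d1) = 0.73955252; N(-d2) = 0.76242376
P = 96.4900 * 0.99975013 * 0.76242376 - 91.8600 * 1.00000000 * 0.73955252 = 5.6126

Answer: Price = 5.6126


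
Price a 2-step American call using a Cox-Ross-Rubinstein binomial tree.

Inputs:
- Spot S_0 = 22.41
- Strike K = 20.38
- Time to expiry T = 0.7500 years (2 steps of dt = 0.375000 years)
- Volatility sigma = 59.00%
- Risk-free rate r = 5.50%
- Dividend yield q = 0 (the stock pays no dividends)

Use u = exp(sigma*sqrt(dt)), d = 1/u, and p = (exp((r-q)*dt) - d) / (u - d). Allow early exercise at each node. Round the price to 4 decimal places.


Answer: Price = V(0,0) = 5.7240

Derivation:
dt = T/N = 0.375000
u = exp(sigma*sqrt(dt)) = 1.435194; d = 1/u = 0.696770
p = (exp((r-q)*dt) - d) / (u - d) = 0.438866
Discount per step: exp(-r*dt) = 0.979586
Stock lattice S(k, i) with i counting down-moves:
  k=0: S(0,0) = 22.4100
  k=1: S(1,0) = 32.1627; S(1,1) = 15.6146
  k=2: S(2,0) = 46.1597; S(2,1) = 22.4100; S(2,2) = 10.8798
Terminal payoffs V(N, i) = max(S_T - K, 0):
  V(2,0) = 25.779683; V(2,1) = 2.030000; V(2,2) = 0.000000
Backward induction: V(k, i) = exp(-r*dt) * [p * V(k+1, i) + (1-p) * V(k+1, i+1)]; then take max(V_cont, immediate exercise) for American.
  V(1,0) = exp(-r*dt) * [p*25.779683 + (1-p)*2.030000] = 12.198720; exercise = 11.782688; V(1,0) = max -> 12.198720
  V(1,1) = exp(-r*dt) * [p*2.030000 + (1-p)*0.000000] = 0.872712; exercise = 0.000000; V(1,1) = max -> 0.872712
  V(0,0) = exp(-r*dt) * [p*12.198720 + (1-p)*0.872712] = 5.724029; exercise = 2.030000; V(0,0) = max -> 5.724029


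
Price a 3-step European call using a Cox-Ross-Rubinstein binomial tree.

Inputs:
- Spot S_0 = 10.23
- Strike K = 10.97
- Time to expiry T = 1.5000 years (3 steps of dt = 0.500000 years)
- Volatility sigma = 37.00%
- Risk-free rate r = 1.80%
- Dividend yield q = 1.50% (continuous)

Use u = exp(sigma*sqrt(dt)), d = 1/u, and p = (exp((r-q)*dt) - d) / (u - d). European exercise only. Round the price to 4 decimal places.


Answer: Price = V(0,0) = 1.6654

Derivation:
dt = T/N = 0.500000
u = exp(sigma*sqrt(dt)) = 1.299045; d = 1/u = 0.769796
p = (exp((r-q)*dt) - d) / (u - d) = 0.437800
Discount per step: exp(-r*dt) = 0.991040
Stock lattice S(k, i) with i counting down-moves:
  k=0: S(0,0) = 10.2300
  k=1: S(1,0) = 13.2892; S(1,1) = 7.8750
  k=2: S(2,0) = 17.2633; S(2,1) = 10.2300; S(2,2) = 6.0622
  k=3: S(3,0) = 22.4258; S(3,1) = 13.2892; S(3,2) = 7.8750; S(3,3) = 4.6666
Terminal payoffs V(N, i) = max(S_T - K, 0):
  V(3,0) = 11.455823; V(3,1) = 2.319232; V(3,2) = 0.000000; V(3,3) = 0.000000
Backward induction: V(k, i) = exp(-r*dt) * [p * V(k+1, i) + (1-p) * V(k+1, i+1)].
  V(2,0) = exp(-r*dt) * [p*11.455823 + (1-p)*2.319232] = 6.262609
  V(2,1) = exp(-r*dt) * [p*2.319232 + (1-p)*0.000000] = 1.006261
  V(2,2) = exp(-r*dt) * [p*0.000000 + (1-p)*0.000000] = 0.000000
  V(1,0) = exp(-r*dt) * [p*6.262609 + (1-p)*1.006261] = 3.277854
  V(1,1) = exp(-r*dt) * [p*1.006261 + (1-p)*0.000000] = 0.436594
  V(0,0) = exp(-r*dt) * [p*3.277854 + (1-p)*0.436594] = 1.665440


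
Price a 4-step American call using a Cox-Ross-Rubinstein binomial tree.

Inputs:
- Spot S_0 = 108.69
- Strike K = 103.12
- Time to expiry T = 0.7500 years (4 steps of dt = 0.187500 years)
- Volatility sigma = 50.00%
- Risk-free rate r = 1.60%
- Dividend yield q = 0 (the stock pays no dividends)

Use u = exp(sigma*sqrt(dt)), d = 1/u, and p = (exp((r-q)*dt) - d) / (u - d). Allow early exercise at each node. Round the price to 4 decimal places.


dt = T/N = 0.187500
u = exp(sigma*sqrt(dt)) = 1.241731; d = 1/u = 0.805327
p = (exp((r-q)*dt) - d) / (u - d) = 0.452969
Discount per step: exp(-r*dt) = 0.997004
Stock lattice S(k, i) with i counting down-moves:
  k=0: S(0,0) = 108.6900
  k=1: S(1,0) = 134.9637; S(1,1) = 87.5310
  k=2: S(2,0) = 167.5887; S(2,1) = 108.6900; S(2,2) = 70.4911
  k=3: S(3,0) = 208.1000; S(3,1) = 134.9637; S(3,2) = 87.5310; S(3,3) = 56.7685
  k=4: S(4,0) = 258.4042; S(4,1) = 167.5887; S(4,2) = 108.6900; S(4,3) = 70.4911; S(4,4) = 45.7172
Terminal payoffs V(N, i) = max(S_T - K, 0):
  V(4,0) = 155.284244; V(4,1) = 64.468655; V(4,2) = 5.570000; V(4,3) = 0.000000; V(4,4) = 0.000000
Backward induction: V(k, i) = exp(-r*dt) * [p * V(k+1, i) + (1-p) * V(k+1, i+1)]; then take max(V_cont, immediate exercise) for American.
  V(3,0) = exp(-r*dt) * [p*155.284244 + (1-p)*64.468655] = 105.288920; exercise = 104.980024; V(3,0) = max -> 105.288920
  V(3,1) = exp(-r*dt) * [p*64.468655 + (1-p)*5.570000] = 32.152636; exercise = 31.843739; V(3,1) = max -> 32.152636
  V(3,2) = exp(-r*dt) * [p*5.570000 + (1-p)*0.000000] = 2.515477; exercise = 0.000000; V(3,2) = max -> 2.515477
  V(3,3) = exp(-r*dt) * [p*0.000000 + (1-p)*0.000000] = 0.000000; exercise = 0.000000; V(3,3) = max -> 0.000000
  V(2,0) = exp(-r*dt) * [p*105.288920 + (1-p)*32.152636] = 65.085523; exercise = 64.468655; V(2,0) = max -> 65.085523
  V(2,1) = exp(-r*dt) * [p*32.152636 + (1-p)*2.515477] = 15.892429; exercise = 5.570000; V(2,1) = max -> 15.892429
  V(2,2) = exp(-r*dt) * [p*2.515477 + (1-p)*0.000000] = 1.136019; exercise = 0.000000; V(2,2) = max -> 1.136019
  V(1,0) = exp(-r*dt) * [p*65.085523 + (1-p)*15.892429] = 38.060999; exercise = 31.843739; V(1,0) = max -> 38.060999
  V(1,1) = exp(-r*dt) * [p*15.892429 + (1-p)*1.136019] = 7.796783; exercise = 0.000000; V(1,1) = max -> 7.796783
  V(0,0) = exp(-r*dt) * [p*38.060999 + (1-p)*7.796783] = 21.441101; exercise = 5.570000; V(0,0) = max -> 21.441101

Answer: Price = V(0,0) = 21.4411


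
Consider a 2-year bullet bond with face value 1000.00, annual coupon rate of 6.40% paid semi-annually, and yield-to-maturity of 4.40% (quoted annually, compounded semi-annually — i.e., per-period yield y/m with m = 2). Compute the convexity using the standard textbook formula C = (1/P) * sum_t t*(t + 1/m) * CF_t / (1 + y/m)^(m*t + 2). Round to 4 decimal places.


Coupon per period c = face * coupon_rate / m = 32.000000
Periods per year m = 2; per-period yield y/m = 0.022000
Number of cashflows N = 4
Cashflows (t years, CF_t, discount factor 1/(1+y/m)^(m*t), PV):
  t = 0.5000: CF_t = 32.000000, DF = 0.978474, PV = 31.311155
  t = 1.0000: CF_t = 32.000000, DF = 0.957411, PV = 30.637138
  t = 1.5000: CF_t = 32.000000, DF = 0.936801, PV = 29.977630
  t = 2.0000: CF_t = 1032.000000, DF = 0.916635, PV = 945.967278
Price P = sum_t PV_t = 1037.893200
Convexity numerator sum_t t*(t + 1/m) * CF_t / (1+y/m)^(m*t + 2):
  t = 0.5000: term = 14.988815
  t = 1.0000: term = 43.998478
  t = 1.5000: term = 86.102697
  t = 2.0000: term = 4528.395257
Convexity = (1/P) * sum = 4673.485247 / 1037.893200 = 4.502858

Answer: Convexity = 4.5029


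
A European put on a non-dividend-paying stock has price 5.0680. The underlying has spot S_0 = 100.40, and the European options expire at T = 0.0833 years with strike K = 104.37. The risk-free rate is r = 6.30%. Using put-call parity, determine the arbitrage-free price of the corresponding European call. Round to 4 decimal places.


Answer: Call price = 1.6443

Derivation:
Put-call parity: C - P = S_0 * exp(-qT) - K * exp(-rT).
S_0 * exp(-qT) = 100.4000 * 1.00000000 = 100.40000000
K * exp(-rT) = 104.3700 * 0.99476585 = 103.82371136
C = P + S*exp(-qT) - K*exp(-rT)
C = 5.0680 + 100.40000000 - 103.82371136 = 1.6443


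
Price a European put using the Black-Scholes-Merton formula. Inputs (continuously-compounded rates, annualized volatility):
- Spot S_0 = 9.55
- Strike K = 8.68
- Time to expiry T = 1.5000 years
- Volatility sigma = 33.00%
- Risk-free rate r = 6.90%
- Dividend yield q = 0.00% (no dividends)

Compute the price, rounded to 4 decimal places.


d1 = (ln(S/K) + (r - q + 0.5*sigma^2) * T) / (sigma * sqrt(T)) = 0.69450364
d2 = d1 - sigma * sqrt(T) = 0.29033784
exp(-rT) = 0.90167602; exp(-qT) = 1.00000000
P = K * exp(-rT) * N(-d2) - S_0 * exp(-qT) * N(-d1)
N(-d1) = 0.24368321; N(-d2) = 0.38577890
P = 8.6800 * 0.90167602 * 0.38577890 - 9.5500 * 1.00000000 * 0.24368321 = 0.6921

Answer: Price = 0.6921


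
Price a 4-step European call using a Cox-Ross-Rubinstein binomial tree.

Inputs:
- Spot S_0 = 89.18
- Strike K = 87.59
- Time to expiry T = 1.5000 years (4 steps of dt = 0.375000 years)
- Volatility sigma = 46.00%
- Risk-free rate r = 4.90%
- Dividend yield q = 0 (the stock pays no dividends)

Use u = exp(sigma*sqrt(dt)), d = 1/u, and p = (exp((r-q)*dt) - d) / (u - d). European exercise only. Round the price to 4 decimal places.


dt = T/N = 0.375000
u = exp(sigma*sqrt(dt)) = 1.325370; d = 1/u = 0.754507
p = (exp((r-q)*dt) - d) / (u - d) = 0.462525
Discount per step: exp(-r*dt) = 0.981793
Stock lattice S(k, i) with i counting down-moves:
  k=0: S(0,0) = 89.1800
  k=1: S(1,0) = 118.1965; S(1,1) = 67.2869
  k=2: S(2,0) = 156.6540; S(2,1) = 89.1800; S(2,2) = 50.7684
  k=3: S(3,0) = 207.6244; S(3,1) = 118.1965; S(3,2) = 67.2869; S(3,3) = 38.3051
  k=4: S(4,0) = 275.1791; S(4,1) = 156.6540; S(4,2) = 89.1800; S(4,3) = 50.7684; S(4,4) = 28.9014
Terminal payoffs V(N, i) = max(S_T - K, 0):
  V(4,0) = 187.589079; V(4,1) = 69.063983; V(4,2) = 1.590000; V(4,3) = 0.000000; V(4,4) = 0.000000
Backward induction: V(k, i) = exp(-r*dt) * [p * V(k+1, i) + (1-p) * V(k+1, i+1)].
  V(3,0) = exp(-r*dt) * [p*187.589079 + (1-p)*69.063983] = 121.629187
  V(3,1) = exp(-r*dt) * [p*69.063983 + (1-p)*1.590000] = 32.201225
  V(3,2) = exp(-r*dt) * [p*1.590000 + (1-p)*0.000000] = 0.722025
  V(3,3) = exp(-r*dt) * [p*0.000000 + (1-p)*0.000000] = 0.000000
  V(2,0) = exp(-r*dt) * [p*121.629187 + (1-p)*32.201225] = 72.224485
  V(2,1) = exp(-r*dt) * [p*32.201225 + (1-p)*0.722025] = 15.003695
  V(2,2) = exp(-r*dt) * [p*0.722025 + (1-p)*0.000000] = 0.327874
  V(1,0) = exp(-r*dt) * [p*72.224485 + (1-p)*15.003695] = 40.714683
  V(1,1) = exp(-r*dt) * [p*15.003695 + (1-p)*0.327874] = 6.986247
  V(0,0) = exp(-r*dt) * [p*40.714683 + (1-p)*6.986247] = 22.175249

Answer: Price = V(0,0) = 22.1752


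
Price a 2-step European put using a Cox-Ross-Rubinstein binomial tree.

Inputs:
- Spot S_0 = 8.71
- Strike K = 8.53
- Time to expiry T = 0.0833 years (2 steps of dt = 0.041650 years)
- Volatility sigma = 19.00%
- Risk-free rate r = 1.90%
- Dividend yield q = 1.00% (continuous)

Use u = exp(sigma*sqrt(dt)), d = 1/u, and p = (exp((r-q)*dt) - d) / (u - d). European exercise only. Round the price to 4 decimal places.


Answer: Price = V(0,0) = 0.1196

Derivation:
dt = T/N = 0.041650
u = exp(sigma*sqrt(dt)) = 1.039537; d = 1/u = 0.961966
p = (exp((r-q)*dt) - d) / (u - d) = 0.495141
Discount per step: exp(-r*dt) = 0.999209
Stock lattice S(k, i) with i counting down-moves:
  k=0: S(0,0) = 8.7100
  k=1: S(1,0) = 9.0544; S(1,1) = 8.3787
  k=2: S(2,0) = 9.4124; S(2,1) = 8.7100; S(2,2) = 8.0601
Terminal payoffs V(N, i) = max(K - S_T, 0):
  V(2,0) = 0.000000; V(2,1) = 0.000000; V(2,2) = 0.469947
Backward induction: V(k, i) = exp(-r*dt) * [p * V(k+1, i) + (1-p) * V(k+1, i+1)].
  V(1,0) = exp(-r*dt) * [p*0.000000 + (1-p)*0.000000] = 0.000000
  V(1,1) = exp(-r*dt) * [p*0.000000 + (1-p)*0.469947] = 0.237070
  V(0,0) = exp(-r*dt) * [p*0.000000 + (1-p)*0.237070] = 0.119592


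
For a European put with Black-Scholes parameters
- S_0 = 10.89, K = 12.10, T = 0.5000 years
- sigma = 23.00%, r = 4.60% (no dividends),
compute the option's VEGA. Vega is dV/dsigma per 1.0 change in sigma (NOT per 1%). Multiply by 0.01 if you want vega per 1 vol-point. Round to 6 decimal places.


Answer: Vega = 2.806614

Derivation:
d1 = -0.4250973212; d2 = -0.5877318809
phi(d1) = 0.3644767923; exp(-qT) = 1.0000000000; exp(-rT) = 0.9772624838
Vega = S * exp(-qT) * phi(d1) * sqrt(T) = 10.8900 * 1.0000000000 * 0.3644767923 * 0.7071067812 = 2.806614


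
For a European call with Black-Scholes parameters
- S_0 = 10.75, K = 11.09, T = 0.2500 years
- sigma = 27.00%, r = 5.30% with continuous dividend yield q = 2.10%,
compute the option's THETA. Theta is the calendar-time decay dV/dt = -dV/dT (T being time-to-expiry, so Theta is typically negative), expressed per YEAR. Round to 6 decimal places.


d1 = -0.1038929392; d2 = -0.2388929392
phi(d1) = 0.3967950396; exp(-qT) = 0.9947637572; exp(-rT) = 0.9868373948
Theta = -S*exp(-qT)*phi(d1)*sigma/(2*sqrt(T)) - r*K*exp(-rT)*N(d2) + q*S*exp(-qT)*N(d1)
N(d1) = 0.4586271553; N(d2) = 0.4055943004; sqrt(T) = 0.5000000000
Term 1 = -10.7500 * 0.9947637572 * 0.3967950396 * 0.2700 / (2 * 0.5000000000) = -1.1456670342
Term 2 = -0.0530 * 11.0900 * 0.9868373948 * 0.4055943004 = -0.2352582474
Term 3 = 0.0210 * 10.7500 * 0.9947637572 * 0.4586271553 = 0.1029929455
Theta = -1.1456670342 + (-0.2352582474) + (0.1029929455) = -1.277932

Answer: Theta = -1.277932


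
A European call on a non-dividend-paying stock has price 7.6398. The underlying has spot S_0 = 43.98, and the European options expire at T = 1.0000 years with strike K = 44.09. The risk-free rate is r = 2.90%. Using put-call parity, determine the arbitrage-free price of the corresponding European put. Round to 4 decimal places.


Put-call parity: C - P = S_0 * exp(-qT) - K * exp(-rT).
S_0 * exp(-qT) = 43.9800 * 1.00000000 = 43.98000000
K * exp(-rT) = 44.0900 * 0.97141646 = 42.82975192
P = C - S*exp(-qT) + K*exp(-rT)
P = 7.6398 - 43.98000000 + 42.82975192 = 6.4896

Answer: Put price = 6.4896


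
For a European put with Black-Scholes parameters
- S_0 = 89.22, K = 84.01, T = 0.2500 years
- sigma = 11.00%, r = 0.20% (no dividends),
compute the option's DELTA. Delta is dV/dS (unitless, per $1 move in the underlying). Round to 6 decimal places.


d1 = 1.1305798241; d2 = 1.0755798241
phi(d1) = 0.2105475201; exp(-qT) = 1.0000000000; exp(-rT) = 0.9995001250
N(-d1) = 0.1291159917
Delta = -exp(-qT) * N(-d1) = -1.0000000000 * 0.1291159917 = -0.129116

Answer: Delta = -0.129116


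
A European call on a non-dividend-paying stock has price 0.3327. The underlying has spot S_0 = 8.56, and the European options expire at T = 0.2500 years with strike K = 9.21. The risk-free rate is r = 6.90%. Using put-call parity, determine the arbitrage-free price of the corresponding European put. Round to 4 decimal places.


Put-call parity: C - P = S_0 * exp(-qT) - K * exp(-rT).
S_0 * exp(-qT) = 8.5600 * 1.00000000 = 8.56000000
K * exp(-rT) = 9.2100 * 0.98289793 = 9.05248993
P = C - S*exp(-qT) + K*exp(-rT)
P = 0.3327 - 8.56000000 + 9.05248993 = 0.8252

Answer: Put price = 0.8252


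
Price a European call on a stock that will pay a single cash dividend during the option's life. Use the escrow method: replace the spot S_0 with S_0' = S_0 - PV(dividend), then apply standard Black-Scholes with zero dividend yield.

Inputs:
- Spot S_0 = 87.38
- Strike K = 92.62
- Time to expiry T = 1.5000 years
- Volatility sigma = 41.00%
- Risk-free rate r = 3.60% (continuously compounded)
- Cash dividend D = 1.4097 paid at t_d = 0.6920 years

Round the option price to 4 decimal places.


PV(D) = D * exp(-r * t_d) = 1.4097 * 0.97539574 = 1.37501538
S_0' = S_0 - PV(D) = 87.3800 - 1.37501538 = 86.00498462
d1 = (ln(S_0'/K) + (r + sigma^2/2)*T) / (sigma*sqrt(T)) = 0.21104476
d2 = d1 - sigma*sqrt(T) = -0.29110064
exp(-rT) = 0.94743211
N(d1) = 0.58357383; N(d2) = 0.38548718
C = S_0' * N(d1) - K * exp(-rT) * N(d2) = 86.00498462 * 0.58357383 - 92.6200 * 0.94743211 * 0.38548718 = 16.3633

Answer: Price = 16.3633


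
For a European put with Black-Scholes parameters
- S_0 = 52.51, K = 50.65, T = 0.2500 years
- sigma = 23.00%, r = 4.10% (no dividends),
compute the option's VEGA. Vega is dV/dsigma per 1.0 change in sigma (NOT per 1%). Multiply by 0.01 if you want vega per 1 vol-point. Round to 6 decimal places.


Answer: Vega = 9.421651

Derivation:
d1 = 0.4602338866; d2 = 0.3452338866
phi(d1) = 0.3588516711; exp(-qT) = 1.0000000000; exp(-rT) = 0.9898023522
Vega = S * exp(-qT) * phi(d1) * sqrt(T) = 52.5100 * 1.0000000000 * 0.3588516711 * 0.5000000000 = 9.421651


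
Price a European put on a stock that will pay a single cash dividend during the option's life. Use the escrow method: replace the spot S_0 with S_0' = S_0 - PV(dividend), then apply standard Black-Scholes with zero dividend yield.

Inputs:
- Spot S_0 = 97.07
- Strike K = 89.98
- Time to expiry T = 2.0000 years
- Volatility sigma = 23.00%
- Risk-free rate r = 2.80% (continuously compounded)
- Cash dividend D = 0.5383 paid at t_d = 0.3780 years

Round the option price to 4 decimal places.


PV(D) = D * exp(-r * t_d) = 0.5383 * 0.98947181 = 0.53263268
S_0' = S_0 - PV(D) = 97.0700 - 0.53263268 = 96.53736732
d1 = (ln(S_0'/K) + (r + sigma^2/2)*T) / (sigma*sqrt(T)) = 0.55105980
d2 = d1 - sigma*sqrt(T) = 0.22579068
exp(-rT) = 0.94553914
N(-d1) = 0.29079634; N(-d2) = 0.41068211
P = K * exp(-rT) * N(-d2) - S_0' * N(-d1) = 89.9800 * 0.94553914 * 0.41068211 - 96.53736732 * 0.29079634 = 6.8680

Answer: Price = 6.8680


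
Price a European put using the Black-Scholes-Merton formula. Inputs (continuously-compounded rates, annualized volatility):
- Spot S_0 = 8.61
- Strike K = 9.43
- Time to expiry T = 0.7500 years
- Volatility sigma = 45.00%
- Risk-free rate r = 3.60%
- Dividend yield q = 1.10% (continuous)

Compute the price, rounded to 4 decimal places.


d1 = (ln(S/K) + (r - q + 0.5*sigma^2) * T) / (sigma * sqrt(T)) = 0.00953455
d2 = d1 - sigma * sqrt(T) = -0.38017689
exp(-rT) = 0.97336124; exp(-qT) = 0.99178394
P = K * exp(-rT) * N(-d2) - S_0 * exp(-qT) * N(-d1)
N(-d1) = 0.49619632; N(-d2) = 0.64809294
P = 9.4300 * 0.97336124 * 0.64809294 - 8.6100 * 0.99178394 * 0.49619632 = 1.7116

Answer: Price = 1.7116


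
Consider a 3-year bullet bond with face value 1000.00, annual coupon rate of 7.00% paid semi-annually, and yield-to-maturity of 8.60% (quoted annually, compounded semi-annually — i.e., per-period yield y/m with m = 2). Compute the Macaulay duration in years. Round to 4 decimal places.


Coupon per period c = face * coupon_rate / m = 35.000000
Periods per year m = 2; per-period yield y/m = 0.043000
Number of cashflows N = 6
Cashflows (t years, CF_t, discount factor 1/(1+y/m)^(m*t), PV):
  t = 0.5000: CF_t = 35.000000, DF = 0.958773, PV = 33.557047
  t = 1.0000: CF_t = 35.000000, DF = 0.919245, PV = 32.173583
  t = 1.5000: CF_t = 35.000000, DF = 0.881347, PV = 30.847155
  t = 2.0000: CF_t = 35.000000, DF = 0.845012, PV = 29.575413
  t = 2.5000: CF_t = 35.000000, DF = 0.810174, PV = 28.356100
  t = 3.0000: CF_t = 1035.000000, DF = 0.776773, PV = 803.960107
Price P = sum_t PV_t = 958.469405
Macaulay numerator sum_t t * PV_t:
  t * PV_t at t = 0.5000: 16.778523
  t * PV_t at t = 1.0000: 32.173583
  t * PV_t at t = 1.5000: 46.270733
  t * PV_t at t = 2.0000: 59.150825
  t * PV_t at t = 2.5000: 70.890250
  t * PV_t at t = 3.0000: 2411.880321
Macaulay duration D = (sum_t t * PV_t) / P = 2637.144235 / 958.469405 = 2.751412

Answer: Macaulay duration = 2.7514 years


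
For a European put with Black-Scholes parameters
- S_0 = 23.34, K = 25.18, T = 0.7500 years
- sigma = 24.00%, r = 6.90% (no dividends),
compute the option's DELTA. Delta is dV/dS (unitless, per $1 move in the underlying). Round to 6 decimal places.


d1 = -0.0121792124; d2 = -0.2200253093
phi(d1) = 0.3989126933; exp(-qT) = 1.0000000000; exp(-rT) = 0.9495662287
N(-d1) = 0.5048586826
Delta = -exp(-qT) * N(-d1) = -1.0000000000 * 0.5048586826 = -0.504859

Answer: Delta = -0.504859


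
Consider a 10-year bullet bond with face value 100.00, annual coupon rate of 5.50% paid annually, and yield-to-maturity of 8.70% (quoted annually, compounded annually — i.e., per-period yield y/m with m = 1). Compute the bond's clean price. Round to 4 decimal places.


Coupon per period c = face * coupon_rate / m = 5.500000
Periods per year m = 1; per-period yield y/m = 0.087000
Number of cashflows N = 10
Cashflows (t years, CF_t, discount factor 1/(1+y/m)^(m*t), PV):
  t = 1.0000: CF_t = 5.500000, DF = 0.919963, PV = 5.059798
  t = 2.0000: CF_t = 5.500000, DF = 0.846332, PV = 4.654828
  t = 3.0000: CF_t = 5.500000, DF = 0.778595, PV = 4.282270
  t = 4.0000: CF_t = 5.500000, DF = 0.716278, PV = 3.939531
  t = 5.0000: CF_t = 5.500000, DF = 0.658950, PV = 3.624223
  t = 6.0000: CF_t = 5.500000, DF = 0.606209, PV = 3.334152
  t = 7.0000: CF_t = 5.500000, DF = 0.557690, PV = 3.067297
  t = 8.0000: CF_t = 5.500000, DF = 0.513055, PV = 2.821801
  t = 9.0000: CF_t = 5.500000, DF = 0.471991, PV = 2.595953
  t = 10.0000: CF_t = 105.500000, DF = 0.434215, PV = 45.809655
Price P = sum_t PV_t = 79.189508

Answer: Price = 79.1895


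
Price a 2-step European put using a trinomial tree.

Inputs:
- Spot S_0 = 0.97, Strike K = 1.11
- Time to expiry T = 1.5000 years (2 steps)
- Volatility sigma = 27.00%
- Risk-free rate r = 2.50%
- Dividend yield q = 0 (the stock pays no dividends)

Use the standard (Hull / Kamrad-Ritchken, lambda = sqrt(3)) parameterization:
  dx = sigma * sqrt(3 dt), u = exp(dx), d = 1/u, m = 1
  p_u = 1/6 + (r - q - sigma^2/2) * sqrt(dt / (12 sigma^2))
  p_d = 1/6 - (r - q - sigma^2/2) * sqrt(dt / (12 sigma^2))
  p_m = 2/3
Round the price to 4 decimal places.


Answer: Price = V(0,0) = 0.1933

Derivation:
dt = T/N = 0.750000; dx = sigma*sqrt(3*dt) = 0.405000
u = exp(dx) = 1.499303; d = 1/u = 0.666977
p_u = 0.156065, p_m = 0.666667, p_d = 0.177269
Discount per step: exp(-r*dt) = 0.981425
Stock lattice S(k, j) with j the centered position index:
  k=0: S(0,+0) = 0.9700
  k=1: S(1,-1) = 0.6470; S(1,+0) = 0.9700; S(1,+1) = 1.4543
  k=2: S(2,-2) = 0.4315; S(2,-1) = 0.6470; S(2,+0) = 0.9700; S(2,+1) = 1.4543; S(2,+2) = 2.1805
Terminal payoffs V(N, j) = max(K - S_T, 0):
  V(2,-2) = 0.678488; V(2,-1) = 0.463032; V(2,+0) = 0.140000; V(2,+1) = 0.000000; V(2,+2) = 0.000000
Backward induction: V(k, j) = exp(-r*dt) * [p_u * V(k+1, j+1) + p_m * V(k+1, j) + p_d * V(k+1, j-1)]
  V(1,-1) = exp(-r*dt) * [p_u*0.140000 + p_m*0.463032 + p_d*0.678488] = 0.442438
  V(1,+0) = exp(-r*dt) * [p_u*0.000000 + p_m*0.140000 + p_d*0.463032] = 0.172156
  V(1,+1) = exp(-r*dt) * [p_u*0.000000 + p_m*0.000000 + p_d*0.140000] = 0.024357
  V(0,+0) = exp(-r*dt) * [p_u*0.024357 + p_m*0.172156 + p_d*0.442438] = 0.193343


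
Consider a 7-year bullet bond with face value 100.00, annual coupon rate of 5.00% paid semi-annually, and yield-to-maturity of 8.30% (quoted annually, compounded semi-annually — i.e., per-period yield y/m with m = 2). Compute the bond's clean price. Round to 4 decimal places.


Answer: Price = 82.7422

Derivation:
Coupon per period c = face * coupon_rate / m = 2.500000
Periods per year m = 2; per-period yield y/m = 0.041500
Number of cashflows N = 14
Cashflows (t years, CF_t, discount factor 1/(1+y/m)^(m*t), PV):
  t = 0.5000: CF_t = 2.500000, DF = 0.960154, PV = 2.400384
  t = 1.0000: CF_t = 2.500000, DF = 0.921895, PV = 2.304737
  t = 1.5000: CF_t = 2.500000, DF = 0.885161, PV = 2.212902
  t = 2.0000: CF_t = 2.500000, DF = 0.849890, PV = 2.124726
  t = 2.5000: CF_t = 2.500000, DF = 0.816025, PV = 2.040063
  t = 3.0000: CF_t = 2.500000, DF = 0.783510, PV = 1.958774
  t = 3.5000: CF_t = 2.500000, DF = 0.752290, PV = 1.880724
  t = 4.0000: CF_t = 2.500000, DF = 0.722314, PV = 1.805784
  t = 4.5000: CF_t = 2.500000, DF = 0.693532, PV = 1.733830
  t = 5.0000: CF_t = 2.500000, DF = 0.665897, PV = 1.664743
  t = 5.5000: CF_t = 2.500000, DF = 0.639364, PV = 1.598409
  t = 6.0000: CF_t = 2.500000, DF = 0.613887, PV = 1.534718
  t = 6.5000: CF_t = 2.500000, DF = 0.589426, PV = 1.473565
  t = 7.0000: CF_t = 102.500000, DF = 0.565940, PV = 58.008819
Price P = sum_t PV_t = 82.742181


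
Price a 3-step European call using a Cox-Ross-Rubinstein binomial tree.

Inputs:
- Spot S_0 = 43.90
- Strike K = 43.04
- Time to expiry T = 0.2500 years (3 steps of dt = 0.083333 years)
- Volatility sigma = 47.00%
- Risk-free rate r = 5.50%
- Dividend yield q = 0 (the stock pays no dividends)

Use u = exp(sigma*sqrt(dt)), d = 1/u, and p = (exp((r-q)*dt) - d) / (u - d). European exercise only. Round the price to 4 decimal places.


dt = T/N = 0.083333
u = exp(sigma*sqrt(dt)) = 1.145312; d = 1/u = 0.873124
p = (exp((r-q)*dt) - d) / (u - d) = 0.483010
Discount per step: exp(-r*dt) = 0.995427
Stock lattice S(k, i) with i counting down-moves:
  k=0: S(0,0) = 43.9000
  k=1: S(1,0) = 50.2792; S(1,1) = 38.3302
  k=2: S(2,0) = 57.5854; S(2,1) = 43.9000; S(2,2) = 33.4670
  k=3: S(3,0) = 65.9533; S(3,1) = 50.2792; S(3,2) = 38.3302; S(3,3) = 29.2208
Terminal payoffs V(N, i) = max(S_T - K, 0):
  V(3,0) = 22.913257; V(3,1) = 7.239208; V(3,2) = 0.000000; V(3,3) = 0.000000
Backward induction: V(k, i) = exp(-r*dt) * [p * V(k+1, i) + (1-p) * V(k+1, i+1)].
  V(2,0) = exp(-r*dt) * [p*22.913257 + (1-p)*7.239208] = 14.742209
  V(2,1) = exp(-r*dt) * [p*7.239208 + (1-p)*0.000000] = 3.480621
  V(2,2) = exp(-r*dt) * [p*0.000000 + (1-p)*0.000000] = 0.000000
  V(1,0) = exp(-r*dt) * [p*14.742209 + (1-p)*3.480621] = 8.879292
  V(1,1) = exp(-r*dt) * [p*3.480621 + (1-p)*0.000000] = 1.673488
  V(0,0) = exp(-r*dt) * [p*8.879292 + (1-p)*1.673488] = 5.130396

Answer: Price = V(0,0) = 5.1304


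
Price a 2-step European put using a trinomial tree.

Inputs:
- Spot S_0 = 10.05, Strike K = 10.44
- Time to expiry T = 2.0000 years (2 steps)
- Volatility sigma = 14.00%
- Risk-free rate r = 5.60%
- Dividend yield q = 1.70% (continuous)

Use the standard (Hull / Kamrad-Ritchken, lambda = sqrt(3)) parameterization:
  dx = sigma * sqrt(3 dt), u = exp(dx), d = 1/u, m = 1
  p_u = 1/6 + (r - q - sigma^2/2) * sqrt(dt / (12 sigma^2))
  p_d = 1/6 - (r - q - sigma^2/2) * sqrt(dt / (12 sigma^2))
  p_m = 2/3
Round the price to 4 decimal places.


dt = T/N = 1.000000; dx = sigma*sqrt(3*dt) = 0.242487
u = exp(dx) = 1.274415; d = 1/u = 0.784674
p_u = 0.226876, p_m = 0.666667, p_d = 0.106457
Discount per step: exp(-r*dt) = 0.945539
Stock lattice S(k, j) with j the centered position index:
  k=0: S(0,+0) = 10.0500
  k=1: S(1,-1) = 7.8860; S(1,+0) = 10.0500; S(1,+1) = 12.8079
  k=2: S(2,-2) = 6.1879; S(2,-1) = 7.8860; S(2,+0) = 10.0500; S(2,+1) = 12.8079; S(2,+2) = 16.3225
Terminal payoffs V(N, j) = max(K - S_T, 0):
  V(2,-2) = 4.252084; V(2,-1) = 2.554028; V(2,+0) = 0.390000; V(2,+1) = 0.000000; V(2,+2) = 0.000000
Backward induction: V(k, j) = exp(-r*dt) * [p_u * V(k+1, j+1) + p_m * V(k+1, j) + p_d * V(k+1, j-1)]
  V(1,-1) = exp(-r*dt) * [p_u*0.390000 + p_m*2.554028 + p_d*4.252084] = 2.121631
  V(1,+0) = exp(-r*dt) * [p_u*0.000000 + p_m*0.390000 + p_d*2.554028] = 0.502927
  V(1,+1) = exp(-r*dt) * [p_u*0.000000 + p_m*0.000000 + p_d*0.390000] = 0.039257
  V(0,+0) = exp(-r*dt) * [p_u*0.039257 + p_m*0.502927 + p_d*2.121631] = 0.539009

Answer: Price = V(0,0) = 0.5390


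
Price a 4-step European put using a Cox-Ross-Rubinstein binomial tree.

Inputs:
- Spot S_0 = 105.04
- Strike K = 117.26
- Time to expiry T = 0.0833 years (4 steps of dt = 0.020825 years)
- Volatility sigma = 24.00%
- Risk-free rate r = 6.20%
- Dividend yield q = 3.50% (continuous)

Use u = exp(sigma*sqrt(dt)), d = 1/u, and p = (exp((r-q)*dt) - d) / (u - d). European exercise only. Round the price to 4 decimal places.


dt = T/N = 0.020825
u = exp(sigma*sqrt(dt)) = 1.035241; d = 1/u = 0.965959
p = (exp((r-q)*dt) - d) / (u - d) = 0.499460
Discount per step: exp(-r*dt) = 0.998710
Stock lattice S(k, i) with i counting down-moves:
  k=0: S(0,0) = 105.0400
  k=1: S(1,0) = 108.7417; S(1,1) = 101.4643
  k=2: S(2,0) = 112.5738; S(2,1) = 105.0400; S(2,2) = 98.0103
  k=3: S(3,0) = 116.5410; S(3,1) = 108.7417; S(3,2) = 101.4643; S(3,3) = 94.6740
  k=4: S(4,0) = 120.6480; S(4,1) = 112.5738; S(4,2) = 105.0400; S(4,3) = 98.0103; S(4,4) = 91.4511
Terminal payoffs V(N, i) = max(K - S_T, 0):
  V(4,0) = 0.000000; V(4,1) = 4.686155; V(4,2) = 12.220000; V(4,3) = 19.249653; V(4,4) = 25.808856
Backward induction: V(k, i) = exp(-r*dt) * [p * V(k+1, i) + (1-p) * V(k+1, i+1)].
  V(3,0) = exp(-r*dt) * [p*0.000000 + (1-p)*4.686155] = 2.342580
  V(3,1) = exp(-r*dt) * [p*4.686155 + (1-p)*12.220000] = 8.446231
  V(3,2) = exp(-r*dt) * [p*12.220000 + (1-p)*19.249653] = 15.718312
  V(3,3) = exp(-r*dt) * [p*19.249653 + (1-p)*25.808856] = 22.503720
  V(2,0) = exp(-r*dt) * [p*2.342580 + (1-p)*8.446231] = 5.390734
  V(2,1) = exp(-r*dt) * [p*8.446231 + (1-p)*15.718312] = 12.070601
  V(2,2) = exp(-r*dt) * [p*15.718312 + (1-p)*22.503720] = 19.090014
  V(1,0) = exp(-r*dt) * [p*5.390734 + (1-p)*12.070601] = 8.723002
  V(1,1) = exp(-r*dt) * [p*12.070601 + (1-p)*19.090014] = 15.563987
  V(0,0) = exp(-r*dt) * [p*8.723002 + (1-p)*15.563987] = 12.131512

Answer: Price = V(0,0) = 12.1315


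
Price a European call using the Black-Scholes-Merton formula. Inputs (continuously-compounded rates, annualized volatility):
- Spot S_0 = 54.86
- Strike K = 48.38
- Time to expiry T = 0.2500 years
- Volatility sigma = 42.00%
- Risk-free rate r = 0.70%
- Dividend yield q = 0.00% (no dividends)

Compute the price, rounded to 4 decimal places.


d1 = (ln(S/K) + (r - q + 0.5*sigma^2) * T) / (sigma * sqrt(T)) = 0.71189514
d2 = d1 - sigma * sqrt(T) = 0.50189514
exp(-rT) = 0.99825153; exp(-qT) = 1.00000000
C = S_0 * exp(-qT) * N(d1) - K * exp(-rT) * N(d2)
N(d1) = 0.76173515; N(d2) = 0.69212936
C = 54.8600 * 1.00000000 * 0.76173515 - 48.3800 * 0.99825153 * 0.69212936 = 8.3621

Answer: Price = 8.3621


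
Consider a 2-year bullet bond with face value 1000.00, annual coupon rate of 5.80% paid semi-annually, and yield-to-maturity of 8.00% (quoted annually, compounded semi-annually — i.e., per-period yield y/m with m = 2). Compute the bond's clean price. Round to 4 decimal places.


Answer: Price = 960.0712

Derivation:
Coupon per period c = face * coupon_rate / m = 29.000000
Periods per year m = 2; per-period yield y/m = 0.040000
Number of cashflows N = 4
Cashflows (t years, CF_t, discount factor 1/(1+y/m)^(m*t), PV):
  t = 0.5000: CF_t = 29.000000, DF = 0.961538, PV = 27.884615
  t = 1.0000: CF_t = 29.000000, DF = 0.924556, PV = 26.812130
  t = 1.5000: CF_t = 29.000000, DF = 0.888996, PV = 25.780894
  t = 2.0000: CF_t = 1029.000000, DF = 0.854804, PV = 879.593513
Price P = sum_t PV_t = 960.071153


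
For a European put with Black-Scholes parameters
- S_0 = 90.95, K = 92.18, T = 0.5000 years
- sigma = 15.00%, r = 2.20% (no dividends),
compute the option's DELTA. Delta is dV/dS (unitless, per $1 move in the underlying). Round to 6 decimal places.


d1 = 0.0300918028; d2 = -0.0759742144
phi(d1) = 0.3987616969; exp(-qT) = 1.0000000000; exp(-rT) = 0.9890602788
N(-d1) = 0.4879969191
Delta = -exp(-qT) * N(-d1) = -1.0000000000 * 0.4879969191 = -0.487997

Answer: Delta = -0.487997


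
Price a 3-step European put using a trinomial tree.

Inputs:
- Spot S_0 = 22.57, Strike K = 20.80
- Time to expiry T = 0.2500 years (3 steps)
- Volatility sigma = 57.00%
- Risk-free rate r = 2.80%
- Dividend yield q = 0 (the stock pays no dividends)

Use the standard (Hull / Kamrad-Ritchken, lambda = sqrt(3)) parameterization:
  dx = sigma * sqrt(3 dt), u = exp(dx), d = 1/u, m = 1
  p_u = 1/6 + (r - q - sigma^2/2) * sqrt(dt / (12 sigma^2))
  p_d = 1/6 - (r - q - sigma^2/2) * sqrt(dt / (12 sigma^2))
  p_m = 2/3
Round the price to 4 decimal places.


Answer: Price = V(0,0) = 1.6283

Derivation:
dt = T/N = 0.083333; dx = sigma*sqrt(3*dt) = 0.285000
u = exp(dx) = 1.329762; d = 1/u = 0.752014
p_u = 0.147010, p_m = 0.666667, p_d = 0.186323
Discount per step: exp(-r*dt) = 0.997669
Stock lattice S(k, j) with j the centered position index:
  k=0: S(0,+0) = 22.5700
  k=1: S(1,-1) = 16.9730; S(1,+0) = 22.5700; S(1,+1) = 30.0127
  k=2: S(2,-2) = 12.7639; S(2,-1) = 16.9730; S(2,+0) = 22.5700; S(2,+1) = 30.0127; S(2,+2) = 39.9098
  k=3: S(3,-3) = 9.5986; S(3,-2) = 12.7639; S(3,-1) = 16.9730; S(3,+0) = 22.5700; S(3,+1) = 30.0127; S(3,+2) = 39.9098; S(3,+3) = 53.0705
Terminal payoffs V(N, j) = max(K - S_T, 0):
  V(3,-3) = 11.201358; V(3,-2) = 8.036091; V(3,-1) = 3.827038; V(3,+0) = 0.000000; V(3,+1) = 0.000000; V(3,+2) = 0.000000; V(3,+3) = 0.000000
Backward induction: V(k, j) = exp(-r*dt) * [p_u * V(k+1, j+1) + p_m * V(k+1, j) + p_d * V(k+1, j-1)]
  V(2,-2) = exp(-r*dt) * [p_u*3.827038 + p_m*8.036091 + p_d*11.201358] = 7.988418
  V(2,-1) = exp(-r*dt) * [p_u*0.000000 + p_m*3.827038 + p_d*8.036091] = 4.039232
  V(2,+0) = exp(-r*dt) * [p_u*0.000000 + p_m*0.000000 + p_d*3.827038] = 0.711404
  V(2,+1) = exp(-r*dt) * [p_u*0.000000 + p_m*0.000000 + p_d*0.000000] = 0.000000
  V(2,+2) = exp(-r*dt) * [p_u*0.000000 + p_m*0.000000 + p_d*0.000000] = 0.000000
  V(1,-1) = exp(-r*dt) * [p_u*0.711404 + p_m*4.039232 + p_d*7.988418] = 4.275843
  V(1,+0) = exp(-r*dt) * [p_u*0.000000 + p_m*0.711404 + p_d*4.039232] = 1.224012
  V(1,+1) = exp(-r*dt) * [p_u*0.000000 + p_m*0.000000 + p_d*0.711404] = 0.132242
  V(0,+0) = exp(-r*dt) * [p_u*0.132242 + p_m*1.224012 + p_d*4.275843] = 1.628334


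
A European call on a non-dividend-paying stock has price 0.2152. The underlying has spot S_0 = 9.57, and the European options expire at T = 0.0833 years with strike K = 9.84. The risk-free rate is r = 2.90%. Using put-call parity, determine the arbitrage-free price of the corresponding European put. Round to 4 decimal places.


Put-call parity: C - P = S_0 * exp(-qT) - K * exp(-rT).
S_0 * exp(-qT) = 9.5700 * 1.00000000 = 9.57000000
K * exp(-rT) = 9.8400 * 0.99758722 = 9.81625820
P = C - S*exp(-qT) + K*exp(-rT)
P = 0.2152 - 9.57000000 + 9.81625820 = 0.4615

Answer: Put price = 0.4615


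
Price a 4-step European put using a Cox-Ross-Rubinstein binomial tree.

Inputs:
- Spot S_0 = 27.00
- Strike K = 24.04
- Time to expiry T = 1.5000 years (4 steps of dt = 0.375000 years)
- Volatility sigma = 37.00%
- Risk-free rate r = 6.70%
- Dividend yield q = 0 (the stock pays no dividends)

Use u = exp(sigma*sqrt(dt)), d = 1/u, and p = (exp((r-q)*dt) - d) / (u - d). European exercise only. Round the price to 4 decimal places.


Answer: Price = V(0,0) = 2.3063

Derivation:
dt = T/N = 0.375000
u = exp(sigma*sqrt(dt)) = 1.254300; d = 1/u = 0.797257
p = (exp((r-q)*dt) - d) / (u - d) = 0.499266
Discount per step: exp(-r*dt) = 0.975188
Stock lattice S(k, i) with i counting down-moves:
  k=0: S(0,0) = 27.0000
  k=1: S(1,0) = 33.8661; S(1,1) = 21.5259
  k=2: S(2,0) = 42.4783; S(2,1) = 27.0000; S(2,2) = 17.1617
  k=3: S(3,0) = 53.2805; S(3,1) = 33.8661; S(3,2) = 21.5259; S(3,3) = 13.6823
  k=4: S(4,0) = 66.8297; S(4,1) = 42.4783; S(4,2) = 27.0000; S(4,3) = 17.1617; S(4,4) = 10.9083
Terminal payoffs V(N, i) = max(K - S_T, 0):
  V(4,0) = 0.000000; V(4,1) = 0.000000; V(4,2) = 0.000000; V(4,3) = 6.878281; V(4,4) = 13.131682
Backward induction: V(k, i) = exp(-r*dt) * [p * V(k+1, i) + (1-p) * V(k+1, i+1)].
  V(3,0) = exp(-r*dt) * [p*0.000000 + (1-p)*0.000000] = 0.000000
  V(3,1) = exp(-r*dt) * [p*0.000000 + (1-p)*0.000000] = 0.000000
  V(3,2) = exp(-r*dt) * [p*0.000000 + (1-p)*6.878281] = 3.358732
  V(3,3) = exp(-r*dt) * [p*6.878281 + (1-p)*13.131682] = 9.761214
  V(2,0) = exp(-r*dt) * [p*0.000000 + (1-p)*0.000000] = 0.000000
  V(2,1) = exp(-r*dt) * [p*0.000000 + (1-p)*3.358732] = 1.640102
  V(2,2) = exp(-r*dt) * [p*3.358732 + (1-p)*9.761214] = 6.401789
  V(1,0) = exp(-r*dt) * [p*0.000000 + (1-p)*1.640102] = 0.800878
  V(1,1) = exp(-r*dt) * [p*1.640102 + (1-p)*6.401789] = 3.924586
  V(0,0) = exp(-r*dt) * [p*0.800878 + (1-p)*3.924586] = 2.306344
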